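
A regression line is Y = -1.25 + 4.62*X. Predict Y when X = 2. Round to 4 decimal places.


Plug X = 2 into Y = -1.25 + 4.62*X:
Y = -1.25 + 9.2400 = 7.9900.

7.9900


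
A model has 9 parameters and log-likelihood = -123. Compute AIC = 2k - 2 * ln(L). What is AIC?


AIC = 2*9 - 2*(-123).
= 18 + 246 = 264.

264


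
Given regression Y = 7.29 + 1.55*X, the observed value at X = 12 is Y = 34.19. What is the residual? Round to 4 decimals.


Fitted value at X = 12 is yhat = 7.29 + 1.55*12 = 25.8900.
Residual = 34.19 - 25.8900 = 8.3000.

8.3000


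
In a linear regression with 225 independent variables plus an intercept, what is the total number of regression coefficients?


Each predictor gets one coefficient, plus one intercept.
Total parameters = 225 + 1 = 226.

226


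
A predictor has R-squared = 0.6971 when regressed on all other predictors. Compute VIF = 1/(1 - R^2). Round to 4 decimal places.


Using VIF = 1/(1 - R^2_j):
1 - 0.6971 = 0.3029.
VIF = 3.3014.

3.3014


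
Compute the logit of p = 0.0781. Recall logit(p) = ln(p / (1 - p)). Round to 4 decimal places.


The odds are p/(1-p) = 0.0781 / 0.9219 = 0.0847.
logit(p) = ln(0.0847) = -2.4684.

-2.4684


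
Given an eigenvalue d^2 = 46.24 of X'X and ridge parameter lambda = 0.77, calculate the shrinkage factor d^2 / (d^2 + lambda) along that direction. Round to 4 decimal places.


Denominator = d^2 + lambda = 46.24 + 0.77 = 47.0100.
Shrinkage = 46.24 / 47.0100 = 0.9836.

0.9836


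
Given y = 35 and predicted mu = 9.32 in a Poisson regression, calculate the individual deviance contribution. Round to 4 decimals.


y/mu = 35/9.32 = 3.755365 (approx.), and ln(35/9.32) = 1.323185.
y * ln(y/mu) = 35 * 1.323185 = 46.311475.
y - mu = 25.68.
D = 2 * (46.311475 - 25.68) = 41.262950, which rounds to 41.2630.

41.2630


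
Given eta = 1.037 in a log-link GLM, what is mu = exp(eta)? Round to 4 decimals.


The inverse log link gives:
mu = exp(1.037) = 2.8207.

2.8207


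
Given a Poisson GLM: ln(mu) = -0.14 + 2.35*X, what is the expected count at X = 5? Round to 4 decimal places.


Compute eta = -0.14 + 2.35 * 5 = 11.6100.
Apply inverse link: mu = e^11.6100 = 110194.2504.

110194.2504


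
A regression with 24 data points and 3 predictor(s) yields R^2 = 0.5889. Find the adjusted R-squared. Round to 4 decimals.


Using the formula:
(1 - 0.5889) = 0.4111.
Multiply by 23/20: 0.4111 * 23 = 9.4553, then 9.4553 / 20 = 0.4728.
Adj R^2 = 1 - 0.4728 = 0.5272.

0.5272


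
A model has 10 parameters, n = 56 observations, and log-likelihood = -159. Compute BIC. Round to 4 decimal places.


k * ln(n) = 10 * ln(56) = 10 * 4.025352 = 40.253520.
-2 * loglik = -2 * (-159) = 318.
BIC = 40.253520 + 318 = 358.253520, which rounds to 358.2535.

358.2535


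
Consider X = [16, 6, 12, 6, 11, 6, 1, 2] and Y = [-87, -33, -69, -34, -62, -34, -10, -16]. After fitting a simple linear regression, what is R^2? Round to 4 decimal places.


Fit the OLS line: b0 = -3.8927, b1 = -5.2310.
SSres = 18.0584.
SStot = 5052.8750.
R^2 = 1 - 18.0584/5052.8750 = 0.9964.

0.9964


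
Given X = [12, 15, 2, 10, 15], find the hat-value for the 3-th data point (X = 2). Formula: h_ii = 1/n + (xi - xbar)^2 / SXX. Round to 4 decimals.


n = 5, xbar = 10.8000.
SXX = sum((xi - xbar)^2) = 114.8000.
h = 1/5 + (2 - 10.8000)^2 / 114.8000 = 0.8746.

0.8746


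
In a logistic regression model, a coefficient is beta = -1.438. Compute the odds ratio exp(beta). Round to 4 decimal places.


The odds ratio is computed as:
OR = e^(-1.438) = 0.2374.

0.2374


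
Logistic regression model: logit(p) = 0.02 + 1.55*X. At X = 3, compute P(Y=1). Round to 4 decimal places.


Compute z = 0.02 + (1.55)(3) = 4.6700.
exp(-z) = 0.0094.
P = 1/(1 + 0.0094) = 0.9907.

0.9907


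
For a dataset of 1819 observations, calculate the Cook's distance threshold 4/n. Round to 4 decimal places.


The threshold is 4/n.
4/1819 = 0.0022.

0.0022


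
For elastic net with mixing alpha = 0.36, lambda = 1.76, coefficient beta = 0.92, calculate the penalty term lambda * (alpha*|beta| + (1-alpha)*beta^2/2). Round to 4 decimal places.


L1 component = 0.36 * |0.92| = 0.3312.
L2 component = 0.64 * 0.92^2 / 2 = 0.2708.
Penalty = 1.76 * (0.3312 + 0.2708) = 1.76 * 0.6020 = 1.0596.

1.0596


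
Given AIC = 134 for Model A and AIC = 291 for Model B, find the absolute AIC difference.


|AIC_A - AIC_B| = |134 - 291| = 157.
Model A is preferred (lower AIC).

157


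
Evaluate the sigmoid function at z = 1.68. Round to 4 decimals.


Compute exp(-1.6800) = 0.1864.
Sigmoid = 1 / (1 + 0.1864) = 1 / 1.1864 = 0.8429.

0.8429


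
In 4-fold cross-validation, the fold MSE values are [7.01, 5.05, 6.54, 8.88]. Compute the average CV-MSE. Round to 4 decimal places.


Sum of fold MSEs = 27.4800.
Average = 27.4800 / 4 = 6.8700.

6.8700


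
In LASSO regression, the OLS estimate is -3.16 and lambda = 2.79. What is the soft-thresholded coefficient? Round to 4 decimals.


Absolute value: |-3.16| = 3.16.
Compare to lambda = 2.79.
Since |beta| > lambda, coefficient = sign(beta)*(|beta| - lambda) = -0.3700.

-0.3700


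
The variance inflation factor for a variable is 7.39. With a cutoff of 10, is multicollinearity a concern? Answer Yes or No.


Check: VIF = 7.39 vs threshold = 10.
Since 7.39 < 10, the answer is No.

No


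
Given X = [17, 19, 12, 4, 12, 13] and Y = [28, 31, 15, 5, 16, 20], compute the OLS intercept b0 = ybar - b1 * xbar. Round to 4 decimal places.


Compute b1 = 1.7886 from the OLS formula.
With xbar = 12.8333 and ybar = 19.1667, the intercept is:
b0 = 19.1667 - 1.7886 * 12.8333 = -3.7874.

-3.7874


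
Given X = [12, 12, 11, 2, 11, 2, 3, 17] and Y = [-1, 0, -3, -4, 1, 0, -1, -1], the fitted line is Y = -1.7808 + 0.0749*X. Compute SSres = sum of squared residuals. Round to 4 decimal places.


For each point, residual = actual - predicted.
Residuals: [-0.1180, 0.8820, -2.0431, -2.3690, 1.9569, 1.6310, 0.5561, -0.4925].
Sum of squared residuals = 17.6197.

17.6197


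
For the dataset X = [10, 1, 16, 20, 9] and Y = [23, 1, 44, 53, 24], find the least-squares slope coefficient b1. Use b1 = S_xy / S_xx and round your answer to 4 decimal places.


First compute the means: xbar = 11.2000, ybar = 29.0000.
Then S_xx = sum((xi - xbar)^2) = 210.8000.
S_xy = sum((xi - xbar)(yi - ybar)) = 587.0000.
b1 = S_xy / S_xx = 587.0000 / 210.8000 = 2.7846.

2.7846


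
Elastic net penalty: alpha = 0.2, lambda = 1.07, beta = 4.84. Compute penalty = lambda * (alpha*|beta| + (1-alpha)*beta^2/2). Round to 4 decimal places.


Compute:
L1 = 0.2 * 4.84 = 0.9680.
L2 = 0.8 * 4.84^2 / 2 = 9.3702.
Penalty = 1.07 * (0.9680 + 9.3702) = 11.0619.

11.0619


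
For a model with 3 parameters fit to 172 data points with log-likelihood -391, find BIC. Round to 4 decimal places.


ln(172) = 5.147494.
k * ln(n) = 3 * 5.147494 = 15.442482.
-2L = 782.
BIC = 15.442482 + 782 = 797.442482, which rounds to 797.4425.

797.4425


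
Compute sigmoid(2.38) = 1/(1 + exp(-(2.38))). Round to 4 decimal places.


Compute exp(-2.3800) = 0.0926.
Sigmoid = 1 / (1 + 0.0926) = 1 / 1.0926 = 0.9153.

0.9153


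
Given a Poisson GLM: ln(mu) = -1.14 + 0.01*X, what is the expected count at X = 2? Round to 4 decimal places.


eta = -1.14 + 0.01 * 2 = -1.1200.
mu = exp(-1.1200) = 0.3263.

0.3263


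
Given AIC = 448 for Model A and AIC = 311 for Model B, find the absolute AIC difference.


Absolute difference = |448 - 311| = 137.
The model with lower AIC (B) is preferred.

137


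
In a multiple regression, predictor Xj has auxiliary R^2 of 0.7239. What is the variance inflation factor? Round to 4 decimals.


Using VIF = 1/(1 - R^2_j):
1 - 0.7239 = 0.2761.
VIF = 3.6219.

3.6219


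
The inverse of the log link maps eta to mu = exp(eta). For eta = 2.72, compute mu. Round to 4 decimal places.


mu = exp(eta) = exp(2.72).
= 15.1803.

15.1803


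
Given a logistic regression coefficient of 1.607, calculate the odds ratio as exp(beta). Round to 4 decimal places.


The odds ratio is computed as:
OR = e^(1.607) = 4.9878.

4.9878


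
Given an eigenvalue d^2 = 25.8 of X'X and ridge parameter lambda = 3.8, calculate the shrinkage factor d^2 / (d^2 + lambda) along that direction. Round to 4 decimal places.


Compute the denominator: 25.8 + 3.8 = 29.6000.
Shrinkage factor = 25.8 / 29.6000 = 0.8716.

0.8716


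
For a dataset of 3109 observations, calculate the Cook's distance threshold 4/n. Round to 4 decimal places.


Cook's distance cutoff = 4/n = 4/3109.
= 0.0013.

0.0013


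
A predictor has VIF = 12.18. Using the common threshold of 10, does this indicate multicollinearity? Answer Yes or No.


Check: VIF = 12.18 vs threshold = 10.
Since 12.18 >= 10, the answer is Yes.

Yes


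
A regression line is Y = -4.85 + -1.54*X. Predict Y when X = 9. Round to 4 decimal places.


Predicted value:
Y = -4.85 + (-1.54)(9) = -4.85 + -13.8600 = -18.7100.

-18.7100


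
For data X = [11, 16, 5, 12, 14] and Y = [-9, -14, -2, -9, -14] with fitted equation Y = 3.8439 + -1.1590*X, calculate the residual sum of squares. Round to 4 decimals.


Predicted values from Y = 3.8439 + -1.1590*X.
Residuals: [-0.0949, 0.7001, -0.0489, 1.0641, -1.6179].
SSres = 4.2514.

4.2514


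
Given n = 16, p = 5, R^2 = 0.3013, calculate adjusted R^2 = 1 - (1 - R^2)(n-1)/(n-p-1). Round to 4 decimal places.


Using the formula:
(1 - 0.3013) = 0.6987.
Multiply by 15/10: 0.6987 * 15 = 10.4805, then 10.4805 / 10 = 1.0481.
Adj R^2 = 1 - 1.0481 = -0.0481.

-0.0481


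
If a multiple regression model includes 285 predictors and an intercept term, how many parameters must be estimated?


Including the intercept, the model has 285 predictor coefficients + 1 intercept.
Total = 286.

286


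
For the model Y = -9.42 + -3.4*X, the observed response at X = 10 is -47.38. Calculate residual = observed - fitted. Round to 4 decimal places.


Compute yhat = -9.42 + (-3.4)(10) = -43.4200.
Residual = actual - predicted = -47.38 - -43.4200 = -3.9600.

-3.9600


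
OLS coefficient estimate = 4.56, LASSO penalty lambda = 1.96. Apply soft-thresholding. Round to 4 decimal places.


Check: |4.56| = 4.56 vs lambda = 1.96.
Since |beta| > lambda, coefficient = sign(beta)*(|beta| - lambda) = 2.6000.
Soft-thresholded coefficient = 2.6000.

2.6000


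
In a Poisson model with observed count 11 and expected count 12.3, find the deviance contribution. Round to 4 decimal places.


First: ln(11/12.3) = -0.111704.
Then: 11 * -0.111704 = -1.228744.
y - mu = 11 - 12.3 = -1.3.
D = 2(-1.228744 - -1.3) = 0.142512, which rounds to 0.1425.

0.1425


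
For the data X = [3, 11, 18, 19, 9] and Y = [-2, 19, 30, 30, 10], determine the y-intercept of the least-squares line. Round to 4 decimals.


The slope is b1 = 2.0398.
Sample means are xbar = 12.0000 and ybar = 17.4000.
Intercept: b0 = 17.4000 - (2.0398)(12.0000) = -7.0773.

-7.0773


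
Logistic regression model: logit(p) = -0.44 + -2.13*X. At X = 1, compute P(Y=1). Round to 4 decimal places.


z = -0.44 + -2.13 * 1 = -2.5700.
Sigmoid: P = 1 / (1 + exp(2.5700)) = 0.0711.

0.0711


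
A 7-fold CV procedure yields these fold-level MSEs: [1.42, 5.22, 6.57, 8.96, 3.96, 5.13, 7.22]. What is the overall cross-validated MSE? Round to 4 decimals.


Sum of fold MSEs = 38.4800.
Average = 38.4800 / 7 = 5.4971.

5.4971


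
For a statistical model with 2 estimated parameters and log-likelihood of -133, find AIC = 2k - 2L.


AIC = 2*2 - 2*(-133).
= 4 + 266 = 270.

270


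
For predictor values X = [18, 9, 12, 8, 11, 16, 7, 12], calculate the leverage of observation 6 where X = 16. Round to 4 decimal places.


Mean of X: xbar = 11.6250.
SXX = 101.8750.
For X = 16: h = 1/8 + (16 - 11.6250)^2/101.8750 = 0.3129.

0.3129


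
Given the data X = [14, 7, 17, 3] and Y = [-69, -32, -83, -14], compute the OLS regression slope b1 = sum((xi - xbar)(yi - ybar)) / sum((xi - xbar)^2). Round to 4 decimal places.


The sample means are xbar = 10.2500 and ybar = -49.5000.
Compute S_xx = 122.7500 and S_xy = -613.5000.
Slope b1 = S_xy / S_xx = -613.5000 / 122.7500 = -4.9980.

-4.9980


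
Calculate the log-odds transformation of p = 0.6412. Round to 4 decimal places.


Compute the odds: 0.6412/0.3588 = 1.7871.
Take the natural log: ln(1.7871) = 0.5806.

0.5806


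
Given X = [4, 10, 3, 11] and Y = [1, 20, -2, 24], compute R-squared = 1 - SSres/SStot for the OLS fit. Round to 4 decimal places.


After computing the OLS fit (b0=-11.7900, b1=3.2200):
SSres = 0.3300, SStot = 518.7500.
R^2 = 1 - 0.3300/518.7500 = 0.9994.

0.9994


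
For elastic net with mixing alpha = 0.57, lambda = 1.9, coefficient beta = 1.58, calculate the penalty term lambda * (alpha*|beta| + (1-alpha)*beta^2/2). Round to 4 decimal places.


Compute:
L1 = 0.57 * 1.58 = 0.9006.
L2 = 0.43 * 1.58^2 / 2 = 0.5367.
Penalty = 1.9 * (0.9006 + 0.5367) = 2.7309.

2.7309


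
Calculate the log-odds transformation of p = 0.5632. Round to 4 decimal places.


1 - p = 0.4368.
p/(1-p) = 1.2894.
logit = ln(1.2894) = 0.2542.

0.2542


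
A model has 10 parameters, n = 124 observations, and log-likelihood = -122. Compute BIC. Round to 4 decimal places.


k * ln(n) = 10 * ln(124) = 10 * 4.820282 = 48.202820.
-2 * loglik = -2 * (-122) = 244.
BIC = 48.202820 + 244 = 292.202820, which rounds to 292.2028.

292.2028


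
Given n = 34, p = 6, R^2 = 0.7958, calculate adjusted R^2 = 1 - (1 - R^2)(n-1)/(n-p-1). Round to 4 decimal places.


Adjusted R^2 = 1 - (1 - R^2) * (n-1)/(n-p-1).
(1 - R^2) = 0.2042.
(n-1)/(n-p-1) = 33/27.
(1 - R^2) * (n-1) = 0.2042 * 33 = 6.7386.
Divide by (n-p-1): 6.7386 / 27 = 0.2496.
Adj R^2 = 1 - 0.2496 = 0.7504.

0.7504


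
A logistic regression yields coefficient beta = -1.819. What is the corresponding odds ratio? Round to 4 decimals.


The odds ratio is computed as:
OR = e^(-1.819) = 0.1622.

0.1622


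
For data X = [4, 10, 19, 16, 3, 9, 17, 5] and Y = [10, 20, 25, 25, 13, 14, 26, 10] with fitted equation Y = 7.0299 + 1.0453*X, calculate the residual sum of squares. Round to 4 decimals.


For each point, residual = actual - predicted.
Residuals: [-1.2111, 2.5171, -1.8906, 1.2453, 2.8342, -2.4376, 1.2000, -2.2564].
Sum of squared residuals = 33.4336.

33.4336


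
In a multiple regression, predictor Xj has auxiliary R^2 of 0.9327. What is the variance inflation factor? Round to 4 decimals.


Denominator: 1 - 0.9327 = 0.0673.
VIF = 1 / 0.0673 = 14.8588.

14.8588


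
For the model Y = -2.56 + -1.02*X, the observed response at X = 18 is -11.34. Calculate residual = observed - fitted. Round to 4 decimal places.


Compute yhat = -2.56 + (-1.02)(18) = -20.9200.
Residual = actual - predicted = -11.34 - -20.9200 = 9.5800.

9.5800


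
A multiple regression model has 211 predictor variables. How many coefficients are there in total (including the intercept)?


Each predictor gets one coefficient, plus one intercept.
Total parameters = 211 + 1 = 212.

212


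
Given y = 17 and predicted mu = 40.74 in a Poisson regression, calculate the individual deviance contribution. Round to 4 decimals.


Compute y*ln(y/mu) = 17*ln(17/40.74) = 17*-0.873997 = -14.857949.
y - mu = -23.74.
D = 2*(-14.857949 - (-23.74)) = 17.764102, which rounds to 17.7641.

17.7641


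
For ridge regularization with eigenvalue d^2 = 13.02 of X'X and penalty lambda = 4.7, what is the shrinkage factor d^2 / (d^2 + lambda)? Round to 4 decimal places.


d^2 + lambda = 13.02 + 4.7 = 17.7200.
Shrinkage factor = 13.02/17.7200 = 0.7348.

0.7348


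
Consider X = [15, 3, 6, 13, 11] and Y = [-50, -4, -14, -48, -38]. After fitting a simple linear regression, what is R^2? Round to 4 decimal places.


After computing the OLS fit (b0=8.8387, b1=-4.1290):
SSres = 25.5484, SStot = 1716.8000.
R^2 = 1 - 25.5484/1716.8000 = 0.9851.

0.9851


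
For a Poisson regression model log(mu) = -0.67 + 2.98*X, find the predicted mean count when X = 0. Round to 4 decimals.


eta = -0.67 + 2.98 * 0 = -0.6700.
mu = exp(-0.6700) = 0.5117.

0.5117


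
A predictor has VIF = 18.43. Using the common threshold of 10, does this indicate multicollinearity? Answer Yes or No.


Check: VIF = 18.43 vs threshold = 10.
Since 18.43 >= 10, the answer is Yes.

Yes


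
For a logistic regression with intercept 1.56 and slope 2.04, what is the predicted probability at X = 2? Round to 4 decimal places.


Compute z = 1.56 + (2.04)(2) = 5.6400.
exp(-z) = 0.0036.
P = 1/(1 + 0.0036) = 0.9965.

0.9965


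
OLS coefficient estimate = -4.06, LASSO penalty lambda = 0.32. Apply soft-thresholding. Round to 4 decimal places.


Absolute value: |-4.06| = 4.06.
Compare to lambda = 0.32.
Since |beta| > lambda, coefficient = sign(beta)*(|beta| - lambda) = -3.7400.

-3.7400


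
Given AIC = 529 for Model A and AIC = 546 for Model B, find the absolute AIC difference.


Compute |529 - 546| = 17.
Model A has the smaller AIC.

17


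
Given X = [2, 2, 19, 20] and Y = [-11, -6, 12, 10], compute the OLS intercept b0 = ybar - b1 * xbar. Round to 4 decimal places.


The slope is b1 = 1.1092.
Sample means are xbar = 10.7500 and ybar = 1.2500.
Intercept: b0 = 1.2500 - (1.1092)(10.7500) = -10.6740.

-10.6740


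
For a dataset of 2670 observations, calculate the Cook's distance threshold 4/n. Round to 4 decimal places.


The threshold is 4/n.
4/2670 = 0.0015.

0.0015


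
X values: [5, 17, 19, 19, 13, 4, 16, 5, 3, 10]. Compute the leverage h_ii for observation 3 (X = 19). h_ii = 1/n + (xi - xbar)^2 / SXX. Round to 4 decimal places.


n = 10, xbar = 11.1000.
SXX = sum((xi - xbar)^2) = 378.9000.
h = 1/10 + (19 - 11.1000)^2 / 378.9000 = 0.2647.

0.2647


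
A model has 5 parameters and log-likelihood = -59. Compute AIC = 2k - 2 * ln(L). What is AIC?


AIC = 2k - 2*loglik = 2(5) - 2(-59).
= 10 + 118 = 128.

128


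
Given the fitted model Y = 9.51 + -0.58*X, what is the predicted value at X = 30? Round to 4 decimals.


Predicted value:
Y = 9.51 + (-0.58)(30) = 9.51 + -17.4000 = -7.8900.

-7.8900


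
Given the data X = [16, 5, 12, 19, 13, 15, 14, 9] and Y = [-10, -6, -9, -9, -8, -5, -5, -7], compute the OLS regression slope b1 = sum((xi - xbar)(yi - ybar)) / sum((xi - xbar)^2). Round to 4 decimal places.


First compute the means: xbar = 12.8750, ybar = -7.3750.
Then S_xx = sum((xi - xbar)^2) = 130.8750.
S_xy = sum((xi - xbar)(yi - ybar)) = -21.3750.
b1 = S_xy / S_xx = -21.3750 / 130.8750 = -0.1633.

-0.1633


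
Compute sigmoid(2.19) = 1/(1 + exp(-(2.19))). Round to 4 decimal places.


Compute exp(-2.1900) = 0.1119.
Sigmoid = 1 / (1 + 0.1119) = 1 / 1.1119 = 0.8993.

0.8993


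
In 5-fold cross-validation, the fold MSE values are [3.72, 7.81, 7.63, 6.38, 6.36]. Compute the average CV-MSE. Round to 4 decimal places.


Add all fold MSEs: 31.9000.
Divide by k = 5: 31.9000/5 = 6.3800.

6.3800


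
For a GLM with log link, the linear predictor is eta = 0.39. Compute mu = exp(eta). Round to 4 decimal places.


mu = exp(eta) = exp(0.39).
= 1.4770.

1.4770


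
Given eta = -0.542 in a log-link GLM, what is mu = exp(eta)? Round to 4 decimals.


The inverse log link gives:
mu = exp(-0.542) = 0.5816.

0.5816


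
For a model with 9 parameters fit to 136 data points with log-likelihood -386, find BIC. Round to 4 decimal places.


k * ln(n) = 9 * ln(136) = 9 * 4.912655 = 44.213895.
-2 * loglik = -2 * (-386) = 772.
BIC = 44.213895 + 772 = 816.213895, which rounds to 816.2139.

816.2139


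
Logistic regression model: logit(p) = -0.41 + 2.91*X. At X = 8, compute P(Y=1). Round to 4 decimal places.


Linear predictor: z = -0.41 + 2.91 * 8 = 22.8700.
P = 1/(1 + exp(-22.8700)) = 1/(1 + 0.0000) = 1.0000.

1.0000


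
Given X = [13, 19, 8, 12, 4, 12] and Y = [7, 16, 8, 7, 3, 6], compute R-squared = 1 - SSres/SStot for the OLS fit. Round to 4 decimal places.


Fit the OLS line: b0 = -0.5628, b1 = 0.7408.
SSres = 24.9476.
SStot = 94.8333.
R^2 = 1 - 24.9476/94.8333 = 0.7369.

0.7369


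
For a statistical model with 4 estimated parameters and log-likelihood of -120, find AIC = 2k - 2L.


AIC = 2*4 - 2*(-120).
= 8 + 240 = 248.

248


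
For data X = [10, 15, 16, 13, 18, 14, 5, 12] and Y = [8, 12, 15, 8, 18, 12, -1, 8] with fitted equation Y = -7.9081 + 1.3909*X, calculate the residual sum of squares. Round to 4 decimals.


Compute predicted values, then residuals = yi - yhat_i.
Residuals: [1.9991, -0.9554, 0.6537, -2.1736, 0.8719, 0.4355, -0.0464, -0.7827].
SSres = sum(residual^2) = 11.6257.

11.6257


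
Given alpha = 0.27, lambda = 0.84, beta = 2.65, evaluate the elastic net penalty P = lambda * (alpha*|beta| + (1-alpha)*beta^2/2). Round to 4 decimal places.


alpha * |beta| = 0.27 * 2.65 = 0.7155.
(1-alpha) * beta^2/2 = 0.73 * 7.0225/2 = 2.5632.
Total = 0.84 * (0.7155 + 2.5632) = 2.7541.

2.7541


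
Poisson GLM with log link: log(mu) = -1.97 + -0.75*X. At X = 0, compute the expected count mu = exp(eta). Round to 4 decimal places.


eta = -1.97 + -0.75 * 0 = -1.9700.
mu = exp(-1.9700) = 0.1395.

0.1395


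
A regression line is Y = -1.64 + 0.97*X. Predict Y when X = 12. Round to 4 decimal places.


Plug X = 12 into Y = -1.64 + 0.97*X:
Y = -1.64 + 11.6400 = 10.0000.

10.0000


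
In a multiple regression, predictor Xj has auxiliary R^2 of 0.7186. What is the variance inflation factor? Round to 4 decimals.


Using VIF = 1/(1 - R^2_j):
1 - 0.7186 = 0.2814.
VIF = 3.5537.

3.5537


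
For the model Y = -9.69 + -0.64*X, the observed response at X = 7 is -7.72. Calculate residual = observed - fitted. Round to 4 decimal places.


Predicted = -9.69 + -0.64 * 7 = -14.1700.
Residual = -7.72 - -14.1700 = 6.4500.

6.4500


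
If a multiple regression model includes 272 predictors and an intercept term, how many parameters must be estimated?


Each predictor gets one coefficient, plus one intercept.
Total parameters = 272 + 1 = 273.

273


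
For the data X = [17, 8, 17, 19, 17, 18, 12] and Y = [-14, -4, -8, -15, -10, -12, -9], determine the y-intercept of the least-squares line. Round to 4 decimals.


The slope is b1 = -0.7912.
Sample means are xbar = 15.4286 and ybar = -10.2857.
Intercept: b0 = -10.2857 - (-0.7912)(15.4286) = 1.9207.

1.9207


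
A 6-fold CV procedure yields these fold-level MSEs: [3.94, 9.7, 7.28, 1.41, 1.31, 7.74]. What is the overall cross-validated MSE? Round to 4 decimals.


Total MSE across folds = 31.3800.
CV-MSE = 31.3800/6 = 5.2300.

5.2300


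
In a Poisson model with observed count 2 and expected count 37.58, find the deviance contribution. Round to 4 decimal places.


y/mu = 2/37.58 = 0.053220 (approx.), and ln(2/37.58) = -2.933325.
y * ln(y/mu) = 2 * -2.933325 = -5.866650.
y - mu = -35.58.
D = 2 * (-5.866650 - -35.58) = 59.426700, which rounds to 59.4267.

59.4267


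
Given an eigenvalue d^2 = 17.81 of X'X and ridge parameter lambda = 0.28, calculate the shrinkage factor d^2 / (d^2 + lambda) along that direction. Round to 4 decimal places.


d^2 + lambda = 17.81 + 0.28 = 18.0900.
Shrinkage factor = 17.81/18.0900 = 0.9845.

0.9845


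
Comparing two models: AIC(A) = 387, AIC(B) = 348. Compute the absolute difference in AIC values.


Absolute difference = |387 - 348| = 39.
The model with lower AIC (B) is preferred.

39


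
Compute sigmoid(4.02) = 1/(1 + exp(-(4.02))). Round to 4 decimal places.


exp(-4.0200) = 0.0180.
1 + exp(-z) = 1.0180.
sigmoid = 1/1.0180 = 0.9824.

0.9824


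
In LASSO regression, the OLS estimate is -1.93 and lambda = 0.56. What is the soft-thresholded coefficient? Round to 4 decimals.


Absolute value: |-1.93| = 1.93.
Compare to lambda = 0.56.
Since |beta| > lambda, coefficient = sign(beta)*(|beta| - lambda) = -1.3700.

-1.3700


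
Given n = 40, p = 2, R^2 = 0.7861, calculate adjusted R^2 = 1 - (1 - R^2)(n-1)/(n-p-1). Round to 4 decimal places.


Using the formula:
(1 - 0.7861) = 0.2139.
Multiply by 39/37: 0.2139 * 39 = 8.3421, then 8.3421 / 37 = 0.2255.
Adj R^2 = 1 - 0.2255 = 0.7745.

0.7745


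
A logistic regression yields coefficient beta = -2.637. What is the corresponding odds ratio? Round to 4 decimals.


Odds ratio = exp(beta) = exp(-2.637).
= 0.0716.

0.0716


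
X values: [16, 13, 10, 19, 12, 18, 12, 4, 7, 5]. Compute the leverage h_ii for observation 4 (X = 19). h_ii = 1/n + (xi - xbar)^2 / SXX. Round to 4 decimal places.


n = 10, xbar = 11.6000.
SXX = sum((xi - xbar)^2) = 242.4000.
h = 1/10 + (19 - 11.6000)^2 / 242.4000 = 0.3259.

0.3259


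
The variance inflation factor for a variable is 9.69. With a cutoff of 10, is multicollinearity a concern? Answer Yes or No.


The threshold is 10.
VIF = 9.69 is < 10.
Multicollinearity indication: No.

No


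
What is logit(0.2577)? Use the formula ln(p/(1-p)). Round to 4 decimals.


1 - p = 0.7423.
p/(1-p) = 0.3472.
logit = ln(0.3472) = -1.0580.

-1.0580


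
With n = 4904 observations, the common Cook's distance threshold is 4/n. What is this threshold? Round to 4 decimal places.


Using the rule of thumb:
Threshold = 4 / 4904 = 0.0008.

0.0008


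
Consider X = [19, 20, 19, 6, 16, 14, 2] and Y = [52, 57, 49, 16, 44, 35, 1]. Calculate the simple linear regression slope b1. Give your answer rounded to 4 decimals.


Calculate xbar = 13.7143, ybar = 36.2857.
S_xx = 297.4286, S_xy = 867.5714.
Using b1 = S_xy / S_xx = 867.5714 / 297.4286, we get b1 = 2.9169.

2.9169


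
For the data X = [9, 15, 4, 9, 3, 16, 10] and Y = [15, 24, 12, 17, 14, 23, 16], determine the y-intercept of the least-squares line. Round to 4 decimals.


First find the slope: b1 = 0.8588.
Means: xbar = 9.4286, ybar = 17.2857.
b0 = ybar - b1 * xbar = 17.2857 - 0.8588 * 9.4286 = 9.1882.

9.1882


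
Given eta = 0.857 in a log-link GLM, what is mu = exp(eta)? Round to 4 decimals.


The inverse log link gives:
mu = exp(0.857) = 2.3561.

2.3561


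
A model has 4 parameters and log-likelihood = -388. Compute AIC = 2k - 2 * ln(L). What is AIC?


AIC = 2k - 2*loglik = 2(4) - 2(-388).
= 8 + 776 = 784.

784


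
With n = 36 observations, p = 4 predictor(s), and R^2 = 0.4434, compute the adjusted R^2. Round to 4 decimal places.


Adjusted R^2 = 1 - (1 - R^2) * (n-1)/(n-p-1).
(1 - R^2) = 0.5566.
(n-1)/(n-p-1) = 35/31.
(1 - R^2) * (n-1) = 0.5566 * 35 = 19.4810.
Divide by (n-p-1): 19.4810 / 31 = 0.6284.
Adj R^2 = 1 - 0.6284 = 0.3716.

0.3716


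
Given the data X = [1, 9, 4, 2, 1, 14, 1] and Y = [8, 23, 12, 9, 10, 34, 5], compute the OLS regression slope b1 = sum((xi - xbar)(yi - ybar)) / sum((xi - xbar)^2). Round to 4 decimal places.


The sample means are xbar = 4.5714 and ybar = 14.4286.
Compute S_xx = 153.7143 and S_xy = 310.2857.
Slope b1 = S_xy / S_xx = 310.2857 / 153.7143 = 2.0186.

2.0186


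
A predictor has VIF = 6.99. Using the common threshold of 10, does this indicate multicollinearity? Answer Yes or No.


The threshold is 10.
VIF = 6.99 is < 10.
Multicollinearity indication: No.

No


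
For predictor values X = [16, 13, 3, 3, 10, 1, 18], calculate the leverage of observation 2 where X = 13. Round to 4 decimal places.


Mean of X: xbar = 9.1429.
SXX = 282.8571.
For X = 13: h = 1/7 + (13 - 9.1429)^2/282.8571 = 0.1955.

0.1955


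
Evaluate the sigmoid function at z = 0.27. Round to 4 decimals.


Compute exp(-0.2700) = 0.7634.
Sigmoid = 1 / (1 + 0.7634) = 1 / 1.7634 = 0.5671.

0.5671


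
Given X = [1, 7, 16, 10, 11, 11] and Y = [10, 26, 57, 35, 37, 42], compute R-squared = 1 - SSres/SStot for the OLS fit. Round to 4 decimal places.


After computing the OLS fit (b0=5.3830, b1=3.1197):
SSres = 21.7048, SStot = 1241.5000.
R^2 = 1 - 21.7048/1241.5000 = 0.9825.

0.9825


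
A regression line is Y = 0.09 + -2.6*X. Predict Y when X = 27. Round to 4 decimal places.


Plug X = 27 into Y = 0.09 + -2.6*X:
Y = 0.09 + -70.2000 = -70.1100.

-70.1100


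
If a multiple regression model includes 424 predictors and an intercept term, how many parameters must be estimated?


Including the intercept, the model has 424 predictor coefficients + 1 intercept.
Total = 425.

425


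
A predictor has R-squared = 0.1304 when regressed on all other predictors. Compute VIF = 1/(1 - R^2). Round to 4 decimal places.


Denominator: 1 - 0.1304 = 0.8696.
VIF = 1 / 0.8696 = 1.1500.

1.1500


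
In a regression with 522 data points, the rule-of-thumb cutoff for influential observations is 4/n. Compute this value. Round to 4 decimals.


The threshold is 4/n.
4/522 = 0.0077.

0.0077


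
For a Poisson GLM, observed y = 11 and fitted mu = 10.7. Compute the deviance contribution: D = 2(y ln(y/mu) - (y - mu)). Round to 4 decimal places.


First: ln(11/10.7) = 0.027652.
Then: 11 * 0.027652 = 0.304172.
y - mu = 11 - 10.7 = 0.3.
D = 2(0.304172 - 0.3) = 0.008344, which rounds to 0.0083.

0.0083


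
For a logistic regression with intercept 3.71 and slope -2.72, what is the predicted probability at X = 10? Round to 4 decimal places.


Compute z = 3.71 + (-2.72)(10) = -23.4900.
exp(-z) = 15906600725.5892.
P = 1/(1 + 15906600725.5892) = 0.0000.

0.0000


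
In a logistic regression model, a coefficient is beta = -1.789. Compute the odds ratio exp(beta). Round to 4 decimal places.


The odds ratio is computed as:
OR = e^(-1.789) = 0.1671.

0.1671


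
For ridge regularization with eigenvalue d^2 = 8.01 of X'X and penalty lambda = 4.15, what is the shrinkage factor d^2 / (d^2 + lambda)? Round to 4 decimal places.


d^2 + lambda = 8.01 + 4.15 = 12.1600.
Shrinkage factor = 8.01/12.1600 = 0.6587.

0.6587


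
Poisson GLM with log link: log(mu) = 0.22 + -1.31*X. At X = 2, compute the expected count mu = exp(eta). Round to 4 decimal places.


Compute eta = 0.22 + -1.31 * 2 = -2.4000.
Apply inverse link: mu = e^-2.4000 = 0.0907.

0.0907


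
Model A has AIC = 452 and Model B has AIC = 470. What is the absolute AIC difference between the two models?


|AIC_A - AIC_B| = |452 - 470| = 18.
Model A is preferred (lower AIC).

18


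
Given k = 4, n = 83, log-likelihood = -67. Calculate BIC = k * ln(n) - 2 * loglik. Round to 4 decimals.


Compute k*ln(n) = 4*ln(83) = 4*4.418841 = 17.675364.
Then -2*loglik = 134.
BIC = 17.675364 + 134 = 151.675364, which rounds to 151.6754.

151.6754


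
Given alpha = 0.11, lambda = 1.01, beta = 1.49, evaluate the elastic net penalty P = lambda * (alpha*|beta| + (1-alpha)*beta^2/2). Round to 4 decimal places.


alpha * |beta| = 0.11 * 1.49 = 0.1639.
(1-alpha) * beta^2/2 = 0.89 * 2.2201/2 = 0.9879.
Total = 1.01 * (0.1639 + 0.9879) = 1.1634.

1.1634


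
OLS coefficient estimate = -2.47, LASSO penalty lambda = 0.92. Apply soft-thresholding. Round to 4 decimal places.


Check: |-2.47| = 2.47 vs lambda = 0.92.
Since |beta| > lambda, coefficient = sign(beta)*(|beta| - lambda) = -1.5500.
Soft-thresholded coefficient = -1.5500.

-1.5500


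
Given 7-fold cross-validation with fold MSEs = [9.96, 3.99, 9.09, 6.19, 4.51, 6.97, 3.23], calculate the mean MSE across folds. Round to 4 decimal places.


Add all fold MSEs: 43.9400.
Divide by k = 7: 43.9400/7 = 6.2771.

6.2771


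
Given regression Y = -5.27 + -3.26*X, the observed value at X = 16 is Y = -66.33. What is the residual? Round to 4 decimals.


Predicted = -5.27 + -3.26 * 16 = -57.4300.
Residual = -66.33 - -57.4300 = -8.9000.

-8.9000


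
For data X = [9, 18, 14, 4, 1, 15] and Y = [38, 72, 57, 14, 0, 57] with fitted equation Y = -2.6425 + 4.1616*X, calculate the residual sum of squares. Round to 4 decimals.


Compute predicted values, then residuals = yi - yhat_i.
Residuals: [3.1881, -0.2663, 1.3801, -0.0039, -1.5191, -2.7815].
SSres = sum(residual^2) = 22.1840.

22.1840


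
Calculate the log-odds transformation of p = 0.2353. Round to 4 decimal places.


Compute the odds: 0.2353/0.7647 = 0.3077.
Take the natural log: ln(0.3077) = -1.1786.

-1.1786


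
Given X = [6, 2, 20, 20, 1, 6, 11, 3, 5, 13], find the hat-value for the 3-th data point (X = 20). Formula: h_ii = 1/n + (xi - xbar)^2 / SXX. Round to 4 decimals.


Compute xbar = 8.7000 with n = 10 observations.
SXX = 444.1000.
Leverage = 1/10 + (20 - 8.7000)^2/444.1000 = 0.3875.

0.3875


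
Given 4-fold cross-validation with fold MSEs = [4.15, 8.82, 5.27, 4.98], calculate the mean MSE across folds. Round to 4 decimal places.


Add all fold MSEs: 23.2200.
Divide by k = 4: 23.2200/4 = 5.8050.

5.8050


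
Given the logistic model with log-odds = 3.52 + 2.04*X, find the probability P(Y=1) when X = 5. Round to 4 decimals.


Compute z = 3.52 + (2.04)(5) = 13.7200.
exp(-z) = 0.0000.
P = 1/(1 + 0.0000) = 1.0000.

1.0000


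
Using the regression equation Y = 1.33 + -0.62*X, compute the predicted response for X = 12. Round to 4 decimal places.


Predicted value:
Y = 1.33 + (-0.62)(12) = 1.33 + -7.4400 = -6.1100.

-6.1100


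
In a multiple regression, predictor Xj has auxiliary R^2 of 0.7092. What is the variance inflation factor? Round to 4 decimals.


Using VIF = 1/(1 - R^2_j):
1 - 0.7092 = 0.2908.
VIF = 3.4388.

3.4388


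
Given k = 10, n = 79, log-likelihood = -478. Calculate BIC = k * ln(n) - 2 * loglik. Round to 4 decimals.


k * ln(n) = 10 * ln(79) = 10 * 4.369448 = 43.694480.
-2 * loglik = -2 * (-478) = 956.
BIC = 43.694480 + 956 = 999.694480, which rounds to 999.6945.

999.6945


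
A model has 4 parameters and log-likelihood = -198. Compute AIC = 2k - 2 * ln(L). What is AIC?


AIC = 2*4 - 2*(-198).
= 8 + 396 = 404.

404


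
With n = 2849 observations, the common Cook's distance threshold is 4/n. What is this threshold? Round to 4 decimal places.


The threshold is 4/n.
4/2849 = 0.0014.

0.0014


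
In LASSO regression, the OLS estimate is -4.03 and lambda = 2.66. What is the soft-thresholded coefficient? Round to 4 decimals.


Absolute value: |-4.03| = 4.03.
Compare to lambda = 2.66.
Since |beta| > lambda, coefficient = sign(beta)*(|beta| - lambda) = -1.3700.

-1.3700


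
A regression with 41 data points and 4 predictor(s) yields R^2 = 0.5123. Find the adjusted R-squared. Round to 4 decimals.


Plug in: Adj R^2 = 1 - (1 - 0.5123) * 40/36.
= 1 - 0.4877 * 40/36
= 1 - 19.5080 / 36
= 1 - 0.5419 = 0.4581.

0.4581


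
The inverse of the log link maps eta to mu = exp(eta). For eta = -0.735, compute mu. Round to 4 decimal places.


The inverse log link gives:
mu = exp(-0.735) = 0.4795.

0.4795


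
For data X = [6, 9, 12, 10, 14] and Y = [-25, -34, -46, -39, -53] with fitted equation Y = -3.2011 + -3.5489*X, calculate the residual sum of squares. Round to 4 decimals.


Compute predicted values, then residuals = yi - yhat_i.
Residuals: [-0.5055, 1.1412, -0.2121, -0.3099, -0.1143].
SSres = sum(residual^2) = 1.7120.

1.7120


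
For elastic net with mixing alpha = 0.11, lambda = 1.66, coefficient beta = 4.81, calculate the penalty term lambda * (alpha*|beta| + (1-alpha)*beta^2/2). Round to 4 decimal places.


Compute:
L1 = 0.11 * 4.81 = 0.5291.
L2 = 0.89 * 4.81^2 / 2 = 10.2956.
Penalty = 1.66 * (0.5291 + 10.2956) = 17.9689.

17.9689


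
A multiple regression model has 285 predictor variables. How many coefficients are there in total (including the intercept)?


Including the intercept, the model has 285 predictor coefficients + 1 intercept.
Total = 286.

286


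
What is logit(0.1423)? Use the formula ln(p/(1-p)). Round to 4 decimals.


1 - p = 0.8577.
p/(1-p) = 0.1659.
logit = ln(0.1659) = -1.7963.

-1.7963


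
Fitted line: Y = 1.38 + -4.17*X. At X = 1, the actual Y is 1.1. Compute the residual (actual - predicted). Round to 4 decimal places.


Compute yhat = 1.38 + (-4.17)(1) = -2.7900.
Residual = actual - predicted = 1.1 - -2.7900 = 3.8900.

3.8900


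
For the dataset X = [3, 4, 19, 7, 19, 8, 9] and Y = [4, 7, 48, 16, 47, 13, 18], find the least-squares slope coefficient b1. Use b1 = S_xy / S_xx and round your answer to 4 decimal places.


First compute the means: xbar = 9.8571, ybar = 21.8571.
Then S_xx = sum((xi - xbar)^2) = 260.8571.
S_xy = sum((xi - xbar)(yi - ybar)) = 714.8571.
b1 = S_xy / S_xx = 714.8571 / 260.8571 = 2.7404.

2.7404


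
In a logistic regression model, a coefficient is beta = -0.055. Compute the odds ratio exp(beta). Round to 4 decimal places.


The odds ratio is computed as:
OR = e^(-0.055) = 0.9465.

0.9465


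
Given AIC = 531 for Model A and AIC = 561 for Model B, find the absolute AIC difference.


Compute |531 - 561| = 30.
Model A has the smaller AIC.

30


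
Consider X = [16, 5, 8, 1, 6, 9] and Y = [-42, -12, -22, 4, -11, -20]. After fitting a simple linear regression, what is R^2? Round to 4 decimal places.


The fitted line is Y = 5.3931 + -3.0080*X.
SSres = 25.3254, SStot = 1160.8333.
R^2 = 1 - SSres/SStot = 0.9782.

0.9782


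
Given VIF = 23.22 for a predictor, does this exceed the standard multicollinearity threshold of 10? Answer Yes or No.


Compare VIF = 23.22 to the threshold of 10.
23.22 >= 10, so the answer is Yes.

Yes


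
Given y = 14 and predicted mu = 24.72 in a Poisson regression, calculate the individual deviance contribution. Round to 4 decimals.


Compute y*ln(y/mu) = 14*ln(14/24.72) = 14*-0.568555 = -7.959770.
y - mu = -10.72.
D = 2*(-7.959770 - (-10.72)) = 5.520460, which rounds to 5.5205.

5.5205


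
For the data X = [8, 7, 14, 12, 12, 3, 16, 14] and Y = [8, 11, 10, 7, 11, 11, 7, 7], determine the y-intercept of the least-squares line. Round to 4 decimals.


First find the slope: b1 = -0.2547.
Means: xbar = 10.7500, ybar = 9.0000.
b0 = ybar - b1 * xbar = 9.0000 - -0.2547 * 10.7500 = 11.7378.

11.7378


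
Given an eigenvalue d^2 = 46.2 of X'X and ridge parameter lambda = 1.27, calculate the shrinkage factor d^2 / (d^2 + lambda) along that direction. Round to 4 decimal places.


d^2 + lambda = 46.2 + 1.27 = 47.4700.
Shrinkage factor = 46.2/47.4700 = 0.9732.

0.9732


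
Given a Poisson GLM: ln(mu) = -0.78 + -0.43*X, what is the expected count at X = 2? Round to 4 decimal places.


Linear predictor: eta = -0.78 + (-0.43)(2) = -1.6400.
Expected count: mu = exp(-1.6400) = 0.1940.

0.1940


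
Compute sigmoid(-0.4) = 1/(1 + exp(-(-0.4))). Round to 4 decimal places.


exp(0.4000) = 1.4918.
1 + exp(-z) = 2.4918.
sigmoid = 1/2.4918 = 0.4013.

0.4013


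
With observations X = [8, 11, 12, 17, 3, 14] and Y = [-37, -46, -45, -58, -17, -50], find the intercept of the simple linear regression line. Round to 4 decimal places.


Compute b1 = -2.8457 from the OLS formula.
With xbar = 10.8333 and ybar = -42.1667, the intercept is:
b0 = -42.1667 - -2.8457 * 10.8333 = -11.3380.

-11.3380


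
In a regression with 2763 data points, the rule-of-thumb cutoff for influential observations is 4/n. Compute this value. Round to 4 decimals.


Using the rule of thumb:
Threshold = 4 / 2763 = 0.0014.

0.0014


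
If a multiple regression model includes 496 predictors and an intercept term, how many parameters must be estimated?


Total coefficients = number of predictors + 1 (for the intercept).
= 496 + 1 = 497.

497


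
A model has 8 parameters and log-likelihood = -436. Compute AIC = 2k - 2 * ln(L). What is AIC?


Compute:
2k = 2*8 = 16.
-2*loglik = -2*(-436) = 872.
AIC = 16 + 872 = 888.

888


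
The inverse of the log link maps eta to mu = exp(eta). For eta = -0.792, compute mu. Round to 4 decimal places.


Apply the inverse link:
mu = e^-0.792 = 0.4529.

0.4529


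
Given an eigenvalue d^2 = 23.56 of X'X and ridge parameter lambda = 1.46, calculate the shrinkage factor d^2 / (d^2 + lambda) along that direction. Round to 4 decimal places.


d^2 + lambda = 23.56 + 1.46 = 25.0200.
Shrinkage factor = 23.56/25.0200 = 0.9416.

0.9416


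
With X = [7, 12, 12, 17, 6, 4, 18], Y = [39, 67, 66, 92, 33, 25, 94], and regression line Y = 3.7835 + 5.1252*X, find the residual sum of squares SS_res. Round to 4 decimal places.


Predicted values from Y = 3.7835 + 5.1252*X.
Residuals: [-0.6599, 1.7141, 0.7141, 1.0881, -1.5347, 0.7157, -2.0371].
SSres = 12.0848.

12.0848
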